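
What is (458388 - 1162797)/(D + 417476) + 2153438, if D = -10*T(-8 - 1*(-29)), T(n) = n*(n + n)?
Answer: 880014654919/408656 ≈ 2.1534e+6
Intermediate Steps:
T(n) = 2*n**2 (T(n) = n*(2*n) = 2*n**2)
D = -8820 (D = -20*(-8 - 1*(-29))**2 = -20*(-8 + 29)**2 = -20*21**2 = -20*441 = -10*882 = -8820)
(458388 - 1162797)/(D + 417476) + 2153438 = (458388 - 1162797)/(-8820 + 417476) + 2153438 = -704409/408656 + 2153438 = 880014654919/408656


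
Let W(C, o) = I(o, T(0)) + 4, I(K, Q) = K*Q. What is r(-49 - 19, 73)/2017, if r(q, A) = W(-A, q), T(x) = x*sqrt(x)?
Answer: 4/2017 ≈ 0.0019831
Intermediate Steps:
T(x) = x**(3/2)
W(C, o) = 4 (W(C, o) = o*0**(3/2) + 4 = o*0 + 4 = 0 + 4 = 4)
r(q, A) = 4
r(-49 - 19, 73)/2017 = 4/2017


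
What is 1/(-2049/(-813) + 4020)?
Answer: 271/1090103 ≈ 0.00024860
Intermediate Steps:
1/(-2049/(-813) + 4020) = 1/(-2049*(-1/813) + 4020) = 1/(683/271 + 4020) = 1/(1090103/271) = 271/1090103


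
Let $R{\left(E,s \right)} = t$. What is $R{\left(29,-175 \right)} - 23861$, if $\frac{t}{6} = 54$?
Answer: $-23537$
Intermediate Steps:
$t = 324$ ($t = 6 \cdot 54 = 324$)
$R{\left(E,s \right)} = 324$
$R{\left(29,-175 \right)} - 23861 = 324 - 23861 = -23537$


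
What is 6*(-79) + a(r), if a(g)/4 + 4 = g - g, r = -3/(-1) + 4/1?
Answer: -490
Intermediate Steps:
r = 7 (r = -3*(-1) + 4*1 = 3 + 4 = 7)
a(g) = -16 (a(g) = -16 + 4*(g - g) = -16 + 4*0 = -16 + 0 = -16)
6*(-79) + a(r) = 6*(-79) - 16 = -474 - 16 = -490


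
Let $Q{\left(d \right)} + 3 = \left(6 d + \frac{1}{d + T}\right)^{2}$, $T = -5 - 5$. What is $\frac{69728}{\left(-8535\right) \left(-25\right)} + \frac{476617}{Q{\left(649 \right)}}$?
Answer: $\frac{473244411727507703}{1321105218152810250} \approx 0.35822$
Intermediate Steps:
$T = -10$
$Q{\left(d \right)} = -3 + \left(\frac{1}{-10 + d} + 6 d\right)^{2}$ ($Q{\left(d \right)} = -3 + \left(6 d + \frac{1}{d - 10}\right)^{2} = -3 + \left(6 d + \frac{1}{-10 + d}\right)^{2} = -3 + \left(\frac{1}{-10 + d} + 6 d\right)^{2}$)
$\frac{69728}{\left(-8535\right) \left(-25\right)} + \frac{476617}{Q{\left(649 \right)}} = \frac{69728}{\left(-8535\right) \left(-25\right)} + \frac{476617}{-3 + \frac{\left(1 - 38940 + 6 \cdot 649^{2}\right)^{2}}{\left(-10 + 649\right)^{2}}} = \frac{69728}{213375} + \frac{476617}{-3 + \frac{\left(1 - 38940 + 6 \cdot 421201\right)^{2}}{408321}} = 69728 \cdot \frac{1}{213375} + \frac{476617}{-3 + \frac{\left(1 - 38940 + 2527206\right)^{2}}{408321}} = \frac{69728}{213375} + \frac{476617}{-3 + \frac{2488267^{2}}{408321}} = \frac{69728}{213375} + \frac{476617}{-3 + \frac{1}{408321} \cdot 6191472663289} = \frac{69728}{213375} + \frac{476617}{-3 + \frac{6191472663289}{408321}} = \frac{69728}{213375} + \frac{476617}{\frac{6191471438326}{408321}} = \frac{69728}{213375} + 476617 \cdot \frac{408321}{6191471438326} = \frac{69728}{213375} + \frac{194612730057}{6191471438326} = \frac{473244411727507703}{1321105218152810250}$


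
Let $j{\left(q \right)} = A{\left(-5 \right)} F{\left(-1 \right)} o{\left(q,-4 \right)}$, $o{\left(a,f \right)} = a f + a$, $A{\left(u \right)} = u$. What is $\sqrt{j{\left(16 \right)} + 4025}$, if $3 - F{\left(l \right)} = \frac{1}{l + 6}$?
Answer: $\sqrt{4697} \approx 68.535$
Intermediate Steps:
$F{\left(l \right)} = 3 - \frac{1}{6 + l}$ ($F{\left(l \right)} = 3 - \frac{1}{l + 6} = 3 - \frac{1}{6 + l}$)
$o{\left(a,f \right)} = a + a f$
$j{\left(q \right)} = 42 q$ ($j{\left(q \right)} = - 5 \frac{17 + 3 \left(-1\right)}{6 - 1} q \left(1 - 4\right) = - 5 \frac{17 - 3}{5} q \left(-3\right) = - 5 \cdot \frac{1}{5} \cdot 14 \left(- 3 q\right) = \left(-5\right) \frac{14}{5} \left(- 3 q\right) = - 14 \left(- 3 q\right) = 42 q$)
$\sqrt{j{\left(16 \right)} + 4025} = \sqrt{42 \cdot 16 + 4025} = \sqrt{672 + 4025} = \sqrt{4697}$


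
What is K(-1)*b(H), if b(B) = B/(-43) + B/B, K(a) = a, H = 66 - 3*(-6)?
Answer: 41/43 ≈ 0.95349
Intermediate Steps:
H = 84 (H = 66 + 18 = 84)
b(B) = 1 - B/43 (b(B) = B*(-1/43) + 1 = -B/43 + 1 = 1 - B/43)
K(-1)*b(H) = -(1 - 1/43*84) = -(1 - 84/43) = -1*(-41/43) = 41/43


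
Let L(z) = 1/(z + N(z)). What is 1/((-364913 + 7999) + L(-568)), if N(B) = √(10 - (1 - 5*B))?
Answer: -116159446438/41458932868699485 + I*√2831/41458932868699485 ≈ -2.8018e-6 + 1.2834e-15*I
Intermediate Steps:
N(B) = √(9 + 5*B) (N(B) = √(10 + (-1 + 5*B)) = √(9 + 5*B))
L(z) = 1/(z + √(9 + 5*z))
1/((-364913 + 7999) + L(-568)) = 1/((-364913 + 7999) + 1/(-568 + √(9 + 5*(-568)))) = 1/(-356914 + 1/(-568 + √(9 - 2840))) = 1/(-356914 + 1/(-568 + √(-2831))) = 1/(-356914 + 1/(-568 + I*√2831))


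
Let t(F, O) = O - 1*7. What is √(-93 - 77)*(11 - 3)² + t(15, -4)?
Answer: -11 + 64*I*√170 ≈ -11.0 + 834.46*I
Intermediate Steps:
t(F, O) = -7 + O (t(F, O) = O - 7 = -7 + O)
√(-93 - 77)*(11 - 3)² + t(15, -4) = √(-93 - 77)*(11 - 3)² + (-7 - 4) = √(-170)*8² - 11 = (I*√170)*64 - 11 = 64*I*√170 - 11 = -11 + 64*I*√170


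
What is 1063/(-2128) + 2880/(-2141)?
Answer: -8404523/4556048 ≈ -1.8447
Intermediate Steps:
1063/(-2128) + 2880/(-2141) = 1063*(-1/2128) + 2880*(-1/2141) = -1063/2128 - 2880/2141 = -8404523/4556048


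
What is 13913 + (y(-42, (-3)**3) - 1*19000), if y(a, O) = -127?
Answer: -5214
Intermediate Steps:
13913 + (y(-42, (-3)**3) - 1*19000) = 13913 + (-127 - 1*19000) = 13913 + (-127 - 19000) = 13913 - 19127 = -5214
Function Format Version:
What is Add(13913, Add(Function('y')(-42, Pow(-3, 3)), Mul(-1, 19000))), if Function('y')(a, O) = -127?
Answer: -5214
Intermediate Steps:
Add(13913, Add(Function('y')(-42, Pow(-3, 3)), Mul(-1, 19000))) = Add(13913, Add(-127, Mul(-1, 19000))) = Add(13913, Add(-127, -19000)) = Add(13913, -19127) = -5214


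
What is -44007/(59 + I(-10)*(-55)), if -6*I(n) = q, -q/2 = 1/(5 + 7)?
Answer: -1584252/2069 ≈ -765.71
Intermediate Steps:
q = -1/6 (q = -2/(5 + 7) = -2/12 = -2*1/12 = -1/6 ≈ -0.16667)
I(n) = 1/36 (I(n) = -1/6*(-1/6) = 1/36)
-44007/(59 + I(-10)*(-55)) = -44007/(59 + (1/36)*(-55)) = -44007/(59 - 55/36) = -44007/2069/36 = -44007*36/2069 = -1584252/2069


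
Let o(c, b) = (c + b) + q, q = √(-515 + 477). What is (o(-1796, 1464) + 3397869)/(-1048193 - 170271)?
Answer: -261349/93728 - I*√38/1218464 ≈ -2.7884 - 5.0592e-6*I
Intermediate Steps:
q = I*√38 (q = √(-38) = I*√38 ≈ 6.1644*I)
o(c, b) = b + c + I*√38 (o(c, b) = (c + b) + I*√38 = (b + c) + I*√38 = b + c + I*√38)
(o(-1796, 1464) + 3397869)/(-1048193 - 170271) = ((1464 - 1796 + I*√38) + 3397869)/(-1048193 - 170271) = ((-332 + I*√38) + 3397869)/(-1218464) = (3397537 + I*√38)*(-1/1218464) = -261349/93728 - I*√38/1218464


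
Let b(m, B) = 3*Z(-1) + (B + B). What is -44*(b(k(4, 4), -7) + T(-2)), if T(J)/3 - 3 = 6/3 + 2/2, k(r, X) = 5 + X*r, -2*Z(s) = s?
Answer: -242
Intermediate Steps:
Z(s) = -s/2
b(m, B) = 3/2 + 2*B (b(m, B) = 3*(-½*(-1)) + (B + B) = 3*(½) + 2*B = 3/2 + 2*B)
T(J) = 18 (T(J) = 9 + 3*(6/3 + 2/2) = 9 + 3*(6*(⅓) + 2*(½)) = 9 + 3*(2 + 1) = 9 + 3*3 = 9 + 9 = 18)
-44*(b(k(4, 4), -7) + T(-2)) = -44*((3/2 + 2*(-7)) + 18) = -44*((3/2 - 14) + 18) = -44*(-25/2 + 18) = -44*11/2 = -242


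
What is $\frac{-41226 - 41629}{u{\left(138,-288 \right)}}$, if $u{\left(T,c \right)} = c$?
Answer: $\frac{82855}{288} \approx 287.69$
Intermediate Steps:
$\frac{-41226 - 41629}{u{\left(138,-288 \right)}} = \frac{-41226 - 41629}{-288} = \left(-82855\right) \left(- \frac{1}{288}\right) = \frac{82855}{288}$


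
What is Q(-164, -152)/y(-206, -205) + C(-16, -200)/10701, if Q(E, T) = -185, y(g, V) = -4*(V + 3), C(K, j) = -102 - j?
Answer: -1900501/8646408 ≈ -0.21980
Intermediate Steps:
y(g, V) = -12 - 4*V (y(g, V) = -4*(3 + V) = -12 - 4*V)
Q(-164, -152)/y(-206, -205) + C(-16, -200)/10701 = -185/(-12 - 4*(-205)) + (-102 - 1*(-200))/10701 = -185/(-12 + 820) + (-102 + 200)*(1/10701) = -185/808 + 98*(1/10701) = -185*1/808 + 98/10701 = -185/808 + 98/10701 = -1900501/8646408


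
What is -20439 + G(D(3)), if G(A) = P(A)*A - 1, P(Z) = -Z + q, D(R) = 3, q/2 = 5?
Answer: -20419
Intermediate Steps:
q = 10 (q = 2*5 = 10)
P(Z) = 10 - Z (P(Z) = -Z + 10 = 10 - Z)
G(A) = -1 + A*(10 - A) (G(A) = (10 - A)*A - 1 = A*(10 - A) - 1 = -1 + A*(10 - A))
-20439 + G(D(3)) = -20439 + (-1 - 1*3*(-10 + 3)) = -20439 + (-1 - 1*3*(-7)) = -20439 + (-1 + 21) = -20439 + 20 = -20419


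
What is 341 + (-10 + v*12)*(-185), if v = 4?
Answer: -6689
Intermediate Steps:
341 + (-10 + v*12)*(-185) = 341 + (-10 + 4*12)*(-185) = 341 + (-10 + 48)*(-185) = 341 + 38*(-185) = 341 - 7030 = -6689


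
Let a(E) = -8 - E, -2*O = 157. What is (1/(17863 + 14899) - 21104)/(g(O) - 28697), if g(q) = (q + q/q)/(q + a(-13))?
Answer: 101637159309/138200075648 ≈ 0.73543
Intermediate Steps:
O = -157/2 (O = -½*157 = -157/2 ≈ -78.500)
g(q) = (1 + q)/(5 + q) (g(q) = (q + q/q)/(q + (-8 - 1*(-13))) = (q + 1)/(q + (-8 + 13)) = (1 + q)/(q + 5) = (1 + q)/(5 + q))
(1/(17863 + 14899) - 21104)/(g(O) - 28697) = (1/(17863 + 14899) - 21104)/((1 - 157/2)/(5 - 157/2) - 28697) = (1/32762 - 21104)/(-155/2/(-147/2) - 28697) = (1/32762 - 21104)/(-2/147*(-155/2) - 28697) = -691409247/(32762*(155/147 - 28697)) = -691409247/(32762*(-4218304/147)) = -691409247/32762*(-147/4218304) = 101637159309/138200075648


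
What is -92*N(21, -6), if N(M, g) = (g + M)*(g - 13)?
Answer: 26220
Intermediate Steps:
N(M, g) = (-13 + g)*(M + g) (N(M, g) = (M + g)*(-13 + g) = (-13 + g)*(M + g))
-92*N(21, -6) = -92*((-6)**2 - 13*21 - 13*(-6) + 21*(-6)) = -92*(36 - 273 + 78 - 126) = -92*(-285) = 26220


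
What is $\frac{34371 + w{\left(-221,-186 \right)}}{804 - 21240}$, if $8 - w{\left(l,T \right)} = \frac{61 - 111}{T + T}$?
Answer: $- \frac{6394469}{3801096} \approx -1.6823$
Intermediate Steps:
$w{\left(l,T \right)} = 8 + \frac{25}{T}$ ($w{\left(l,T \right)} = 8 - \frac{61 - 111}{T + T} = 8 - - \frac{50}{2 T} = 8 - - 50 \frac{1}{2 T} = 8 - - \frac{25}{T} = 8 + \frac{25}{T}$)
$\frac{34371 + w{\left(-221,-186 \right)}}{804 - 21240} = \frac{34371 + \left(8 + \frac{25}{-186}\right)}{804 - 21240} = \frac{34371 + \left(8 + 25 \left(- \frac{1}{186}\right)\right)}{-20436} = \left(34371 + \left(8 - \frac{25}{186}\right)\right) \left(- \frac{1}{20436}\right) = \left(34371 + \frac{1463}{186}\right) \left(- \frac{1}{20436}\right) = \frac{6394469}{186} \left(- \frac{1}{20436}\right) = - \frac{6394469}{3801096}$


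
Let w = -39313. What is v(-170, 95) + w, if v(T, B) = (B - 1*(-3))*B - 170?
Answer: -30173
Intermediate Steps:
v(T, B) = -170 + B*(3 + B) (v(T, B) = (B + 3)*B - 170 = (3 + B)*B - 170 = B*(3 + B) - 170 = -170 + B*(3 + B))
v(-170, 95) + w = (-170 + 95**2 + 3*95) - 39313 = (-170 + 9025 + 285) - 39313 = 9140 - 39313 = -30173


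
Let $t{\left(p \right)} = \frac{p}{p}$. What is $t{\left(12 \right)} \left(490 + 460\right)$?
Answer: $950$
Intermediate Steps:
$t{\left(p \right)} = 1$
$t{\left(12 \right)} \left(490 + 460\right) = 1 \left(490 + 460\right) = 1 \cdot 950 = 950$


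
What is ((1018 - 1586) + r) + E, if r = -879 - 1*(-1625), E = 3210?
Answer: 3388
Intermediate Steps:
r = 746 (r = -879 + 1625 = 746)
((1018 - 1586) + r) + E = ((1018 - 1586) + 746) + 3210 = (-568 + 746) + 3210 = 178 + 3210 = 3388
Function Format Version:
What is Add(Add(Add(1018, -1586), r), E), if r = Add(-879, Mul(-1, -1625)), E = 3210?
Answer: 3388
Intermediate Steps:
r = 746 (r = Add(-879, 1625) = 746)
Add(Add(Add(1018, -1586), r), E) = Add(Add(Add(1018, -1586), 746), 3210) = Add(Add(-568, 746), 3210) = Add(178, 3210) = 3388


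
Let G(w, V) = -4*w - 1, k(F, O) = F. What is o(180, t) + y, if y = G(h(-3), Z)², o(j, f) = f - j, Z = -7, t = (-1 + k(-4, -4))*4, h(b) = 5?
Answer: 241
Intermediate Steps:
t = -20 (t = (-1 - 4)*4 = -5*4 = -20)
G(w, V) = -1 - 4*w
y = 441 (y = (-1 - 4*5)² = (-1 - 20)² = (-21)² = 441)
o(180, t) + y = (-20 - 1*180) + 441 = (-20 - 180) + 441 = -200 + 441 = 241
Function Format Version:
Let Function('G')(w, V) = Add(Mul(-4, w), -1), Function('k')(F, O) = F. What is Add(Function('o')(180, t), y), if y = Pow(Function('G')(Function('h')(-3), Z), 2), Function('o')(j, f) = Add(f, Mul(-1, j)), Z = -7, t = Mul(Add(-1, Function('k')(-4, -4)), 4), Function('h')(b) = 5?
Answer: 241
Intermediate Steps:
t = -20 (t = Mul(Add(-1, -4), 4) = Mul(-5, 4) = -20)
Function('G')(w, V) = Add(-1, Mul(-4, w))
y = 441 (y = Pow(Add(-1, Mul(-4, 5)), 2) = Pow(Add(-1, -20), 2) = Pow(-21, 2) = 441)
Add(Function('o')(180, t), y) = Add(Add(-20, Mul(-1, 180)), 441) = Add(Add(-20, -180), 441) = Add(-200, 441) = 241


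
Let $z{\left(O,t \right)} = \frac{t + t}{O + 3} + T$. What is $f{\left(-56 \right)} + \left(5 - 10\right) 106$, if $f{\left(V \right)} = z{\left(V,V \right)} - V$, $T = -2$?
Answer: $- \frac{25116}{53} \approx -473.89$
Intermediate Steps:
$z{\left(O,t \right)} = -2 + \frac{2 t}{3 + O}$ ($z{\left(O,t \right)} = \frac{t + t}{O + 3} - 2 = \frac{2 t}{3 + O} - 2 = -2 + \frac{2 t}{3 + O}$)
$f{\left(V \right)} = - V - \frac{6}{3 + V}$ ($f{\left(V \right)} = \frac{2 \left(-3 + V - V\right)}{3 + V} - V = 2 \frac{1}{3 + V} \left(-3\right) - V = - \frac{6}{3 + V} - V = - V - \frac{6}{3 + V}$)
$f{\left(-56 \right)} + \left(5 - 10\right) 106 = \frac{-6 - - 56 \left(3 - 56\right)}{3 - 56} + \left(5 - 10\right) 106 = \frac{-6 - \left(-56\right) \left(-53\right)}{-53} - 530 = - \frac{-6 - 2968}{53} - 530 = \left(- \frac{1}{53}\right) \left(-2974\right) - 530 = \frac{2974}{53} - 530 = - \frac{25116}{53}$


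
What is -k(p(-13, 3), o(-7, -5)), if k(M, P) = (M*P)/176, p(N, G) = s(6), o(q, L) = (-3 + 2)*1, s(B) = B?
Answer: 3/88 ≈ 0.034091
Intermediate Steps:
o(q, L) = -1 (o(q, L) = -1*1 = -1)
p(N, G) = 6
k(M, P) = M*P/176 (k(M, P) = (M*P)*(1/176) = M*P/176)
-k(p(-13, 3), o(-7, -5)) = -6*(-1)/176 = -1*(-3/88) = 3/88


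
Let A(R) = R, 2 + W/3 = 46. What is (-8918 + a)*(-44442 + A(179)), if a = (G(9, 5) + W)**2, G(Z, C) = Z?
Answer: -485255269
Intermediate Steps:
W = 132 (W = -6 + 3*46 = -6 + 138 = 132)
a = 19881 (a = (9 + 132)**2 = 141**2 = 19881)
(-8918 + a)*(-44442 + A(179)) = (-8918 + 19881)*(-44442 + 179) = 10963*(-44263) = -485255269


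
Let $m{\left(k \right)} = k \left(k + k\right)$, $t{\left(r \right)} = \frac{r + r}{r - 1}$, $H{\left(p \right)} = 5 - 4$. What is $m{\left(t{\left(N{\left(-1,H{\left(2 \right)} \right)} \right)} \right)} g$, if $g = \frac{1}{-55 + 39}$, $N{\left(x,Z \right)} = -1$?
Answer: $- \frac{1}{8} \approx -0.125$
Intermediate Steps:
$H{\left(p \right)} = 1$ ($H{\left(p \right)} = 5 - 4 = 1$)
$t{\left(r \right)} = \frac{2 r}{-1 + r}$
$g = - \frac{1}{16}$ ($g = \frac{1}{-16} = - \frac{1}{16} \approx -0.0625$)
$m{\left(k \right)} = 2 k^{2}$ ($m{\left(k \right)} = k 2 k = 2 k^{2}$)
$m{\left(t{\left(N{\left(-1,H{\left(2 \right)} \right)} \right)} \right)} g = 2 \left(2 \left(-1\right) \frac{1}{-1 - 1}\right)^{2} \left(- \frac{1}{16}\right) = 2 \left(2 \left(-1\right) \frac{1}{-2}\right)^{2} \left(- \frac{1}{16}\right) = 2 \left(2 \left(-1\right) \left(- \frac{1}{2}\right)\right)^{2} \left(- \frac{1}{16}\right) = 2 \cdot 1^{2} \left(- \frac{1}{16}\right) = 2 \cdot 1 \left(- \frac{1}{16}\right) = 2 \left(- \frac{1}{16}\right) = - \frac{1}{8}$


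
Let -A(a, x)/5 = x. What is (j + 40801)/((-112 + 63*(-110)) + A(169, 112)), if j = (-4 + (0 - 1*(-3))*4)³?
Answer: -13771/2534 ≈ -5.4345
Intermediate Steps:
A(a, x) = -5*x
j = 512 (j = (-4 + (0 + 3)*4)³ = (-4 + 3*4)³ = (-4 + 12)³ = 8³ = 512)
(j + 40801)/((-112 + 63*(-110)) + A(169, 112)) = (512 + 40801)/((-112 + 63*(-110)) - 5*112) = 41313/((-112 - 6930) - 560) = 41313/(-7042 - 560) = 41313/(-7602) = 41313*(-1/7602) = -13771/2534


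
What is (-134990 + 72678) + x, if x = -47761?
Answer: -110073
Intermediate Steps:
(-134990 + 72678) + x = (-134990 + 72678) - 47761 = -62312 - 47761 = -110073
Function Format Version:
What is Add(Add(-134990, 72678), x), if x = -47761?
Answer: -110073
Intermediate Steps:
Add(Add(-134990, 72678), x) = Add(Add(-134990, 72678), -47761) = Add(-62312, -47761) = -110073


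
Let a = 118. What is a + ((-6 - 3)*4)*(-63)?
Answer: 2386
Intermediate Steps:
a + ((-6 - 3)*4)*(-63) = 118 + ((-6 - 3)*4)*(-63) = 118 - 9*4*(-63) = 118 - 36*(-63) = 118 + 2268 = 2386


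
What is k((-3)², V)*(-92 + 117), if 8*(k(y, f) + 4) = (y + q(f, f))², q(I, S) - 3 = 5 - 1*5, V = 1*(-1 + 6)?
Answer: 350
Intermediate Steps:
V = 5 (V = 1*5 = 5)
q(I, S) = 3 (q(I, S) = 3 + (5 - 1*5) = 3 + (5 - 5) = 3 + 0 = 3)
k(y, f) = -4 + (3 + y)²/8 (k(y, f) = -4 + (y + 3)²/8 = -4 + (3 + y)²/8)
k((-3)², V)*(-92 + 117) = (-4 + (3 + (-3)²)²/8)*(-92 + 117) = (-4 + (3 + 9)²/8)*25 = (-4 + (⅛)*12²)*25 = (-4 + (⅛)*144)*25 = (-4 + 18)*25 = 14*25 = 350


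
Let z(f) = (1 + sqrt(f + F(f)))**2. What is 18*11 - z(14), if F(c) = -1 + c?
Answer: 170 - 6*sqrt(3) ≈ 159.61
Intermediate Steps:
z(f) = (1 + sqrt(-1 + 2*f))**2 (z(f) = (1 + sqrt(f + (-1 + f)))**2 = (1 + sqrt(-1 + 2*f))**2)
18*11 - z(14) = 18*11 - (1 + sqrt(-1 + 2*14))**2 = 198 - (1 + sqrt(-1 + 28))**2 = 198 - (1 + sqrt(27))**2 = 198 - (1 + 3*sqrt(3))**2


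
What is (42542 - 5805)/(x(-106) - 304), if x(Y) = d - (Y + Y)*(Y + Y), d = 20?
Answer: -36737/45228 ≈ -0.81226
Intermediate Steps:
x(Y) = 20 - 4*Y² (x(Y) = 20 - (Y + Y)*(Y + Y) = 20 - 2*Y*2*Y = 20 - 4*Y²)
(42542 - 5805)/(x(-106) - 304) = (42542 - 5805)/((20 - 4*(-106)²) - 304) = 36737/((20 - 4*11236) - 304) = 36737/((20 - 44944) - 304) = 36737/(-44924 - 304) = 36737/(-45228) = 36737*(-1/45228) = -36737/45228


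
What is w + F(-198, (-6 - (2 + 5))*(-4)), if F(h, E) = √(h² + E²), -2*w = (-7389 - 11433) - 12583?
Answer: 31405/2 + 2*√10477 ≈ 15907.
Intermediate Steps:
w = 31405/2 (w = -((-7389 - 11433) - 12583)/2 = -(-18822 - 12583)/2 = -½*(-31405) = 31405/2 ≈ 15703.)
F(h, E) = √(E² + h²)
w + F(-198, (-6 - (2 + 5))*(-4)) = 31405/2 + √(((-6 - (2 + 5))*(-4))² + (-198)²) = 31405/2 + √(((-6 - 1*7)*(-4))² + 39204) = 31405/2 + √(((-6 - 7)*(-4))² + 39204) = 31405/2 + √((-13*(-4))² + 39204) = 31405/2 + √(52² + 39204) = 31405/2 + √(2704 + 39204) = 31405/2 + √41908 = 31405/2 + 2*√10477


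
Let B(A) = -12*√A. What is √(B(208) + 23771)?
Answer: √(23771 - 48*√13) ≈ 153.62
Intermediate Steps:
√(B(208) + 23771) = √(-48*√13 + 23771) = √(23771 - 48*√13)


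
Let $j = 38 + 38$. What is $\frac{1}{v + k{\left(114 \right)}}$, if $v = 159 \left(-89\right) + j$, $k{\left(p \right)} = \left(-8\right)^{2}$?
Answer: $- \frac{1}{14011} \approx -7.1372 \cdot 10^{-5}$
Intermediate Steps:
$k{\left(p \right)} = 64$
$j = 76$
$v = -14075$ ($v = 159 \left(-89\right) + 76 = -14151 + 76 = -14075$)
$\frac{1}{v + k{\left(114 \right)}} = \frac{1}{-14075 + 64} = \frac{1}{-14011} = - \frac{1}{14011}$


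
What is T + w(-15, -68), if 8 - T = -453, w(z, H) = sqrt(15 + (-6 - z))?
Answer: 461 + 2*sqrt(6) ≈ 465.90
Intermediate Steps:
w(z, H) = sqrt(9 - z)
T = 461 (T = 8 - 1*(-453) = 8 + 453 = 461)
T + w(-15, -68) = 461 + sqrt(9 - 1*(-15)) = 461 + sqrt(9 + 15) = 461 + sqrt(24) = 461 + 2*sqrt(6)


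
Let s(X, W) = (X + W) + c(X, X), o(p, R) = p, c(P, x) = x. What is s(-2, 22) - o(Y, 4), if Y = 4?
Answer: 14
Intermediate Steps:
s(X, W) = W + 2*X (s(X, W) = (X + W) + X = (W + X) + X = W + 2*X)
s(-2, 22) - o(Y, 4) = (22 + 2*(-2)) - 1*4 = (22 - 4) - 4 = 18 - 4 = 14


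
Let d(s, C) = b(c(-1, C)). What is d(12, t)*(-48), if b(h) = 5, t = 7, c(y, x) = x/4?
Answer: -240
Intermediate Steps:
c(y, x) = x/4 (c(y, x) = x*(¼) = x/4)
d(s, C) = 5
d(12, t)*(-48) = 5*(-48) = -240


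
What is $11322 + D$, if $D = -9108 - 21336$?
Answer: $-19122$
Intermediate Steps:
$D = -30444$
$11322 + D = 11322 - 30444 = -19122$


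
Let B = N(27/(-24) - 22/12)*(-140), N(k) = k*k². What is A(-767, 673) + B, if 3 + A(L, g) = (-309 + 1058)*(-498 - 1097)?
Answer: -4116211163/3456 ≈ -1.1910e+6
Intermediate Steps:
N(k) = k³
B = 12526885/3456 (B = (27/(-24) - 22/12)³*(-140) = (27*(-1/24) - 22*1/12)³*(-140) = (-9/8 - 11/6)³*(-140) = (-71/24)³*(-140) = -357911/13824*(-140) = 12526885/3456 ≈ 3624.7)
A(L, g) = -1194658 (A(L, g) = -3 + (-309 + 1058)*(-498 - 1097) = -3 + 749*(-1595) = -3 - 1194655 = -1194658)
A(-767, 673) + B = -1194658 + 12526885/3456 = -4116211163/3456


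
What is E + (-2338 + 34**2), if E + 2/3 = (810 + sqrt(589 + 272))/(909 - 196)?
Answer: -2527294/2139 + sqrt(861)/713 ≈ -1181.5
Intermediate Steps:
E = 1004/2139 + sqrt(861)/713 (E = -2/3 + (810 + sqrt(589 + 272))/(909 - 196) = -2/3 + (810 + sqrt(861))/713 = -2/3 + (810 + sqrt(861))*(1/713) = -2/3 + (810/713 + sqrt(861)/713) = 1004/2139 + sqrt(861)/713 ≈ 0.51053)
E + (-2338 + 34**2) = (1004/2139 + sqrt(861)/713) + (-2338 + 34**2) = (1004/2139 + sqrt(861)/713) + (-2338 + 1156) = (1004/2139 + sqrt(861)/713) - 1182 = -2527294/2139 + sqrt(861)/713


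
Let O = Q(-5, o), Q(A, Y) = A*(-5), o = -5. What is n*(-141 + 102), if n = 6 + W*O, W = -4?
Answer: 3666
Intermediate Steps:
Q(A, Y) = -5*A
O = 25 (O = -5*(-5) = 25)
n = -94 (n = 6 - 4*25 = 6 - 100 = -94)
n*(-141 + 102) = -94*(-141 + 102) = -94*(-39) = 3666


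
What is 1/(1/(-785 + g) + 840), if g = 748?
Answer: 37/31079 ≈ 0.0011905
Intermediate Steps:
1/(1/(-785 + g) + 840) = 1/(1/(-785 + 748) + 840) = 1/(1/(-37) + 840) = 1/(-1/37 + 840) = 1/(31079/37) = 37/31079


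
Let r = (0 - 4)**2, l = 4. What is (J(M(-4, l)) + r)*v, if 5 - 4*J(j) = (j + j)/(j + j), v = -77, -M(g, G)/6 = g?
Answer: -1309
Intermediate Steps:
M(g, G) = -6*g
J(j) = 1 (J(j) = 5/4 - (j + j)/(4*(j + j)) = 5/4 - 2*j/(4*(2*j)) = 5/4 - 2*j*1/(2*j)/4 = 5/4 - 1/4*1 = 5/4 - 1/4 = 1)
r = 16 (r = (-4)**2 = 16)
(J(M(-4, l)) + r)*v = (1 + 16)*(-77) = 17*(-77) = -1309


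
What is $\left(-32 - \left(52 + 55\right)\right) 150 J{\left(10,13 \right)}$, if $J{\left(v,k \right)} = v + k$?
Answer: $-479550$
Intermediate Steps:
$J{\left(v,k \right)} = k + v$
$\left(-32 - \left(52 + 55\right)\right) 150 J{\left(10,13 \right)} = \left(-32 - \left(52 + 55\right)\right) 150 \left(13 + 10\right) = \left(-32 - 107\right) 150 \cdot 23 = \left(-139\right) 150 \cdot 23 = \left(-20850\right) 23 = -479550$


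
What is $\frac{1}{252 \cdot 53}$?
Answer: $\frac{1}{13356} \approx 7.4873 \cdot 10^{-5}$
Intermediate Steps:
$\frac{1}{252 \cdot 53} = \frac{1}{13356}$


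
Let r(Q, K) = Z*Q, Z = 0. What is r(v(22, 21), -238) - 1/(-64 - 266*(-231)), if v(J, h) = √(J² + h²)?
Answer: -1/61382 ≈ -1.6291e-5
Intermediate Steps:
r(Q, K) = 0 (r(Q, K) = 0*Q = 0)
r(v(22, 21), -238) - 1/(-64 - 266*(-231)) = 0 - 1/(-64 - 266*(-231)) = 0 - 1/(-64 + 61446) = 0 - 1/61382 = -1/61382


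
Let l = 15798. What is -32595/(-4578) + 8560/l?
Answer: 92353915/12053874 ≈ 7.6618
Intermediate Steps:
-32595/(-4578) + 8560/l = -32595/(-4578) + 8560/15798 = -32595*(-1/4578) + 8560*(1/15798) = 10865/1526 + 4280/7899 = 92353915/12053874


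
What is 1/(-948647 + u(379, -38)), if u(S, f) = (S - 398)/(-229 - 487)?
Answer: -716/679231233 ≈ -1.0541e-6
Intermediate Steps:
u(S, f) = 199/358 - S/716 (u(S, f) = (-398 + S)/(-716) = (-398 + S)*(-1/716) = 199/358 - S/716)
1/(-948647 + u(379, -38)) = 1/(-948647 + (199/358 - 1/716*379)) = 1/(-948647 + (199/358 - 379/716)) = 1/(-948647 + 19/716) = 1/(-679231233/716) = -716/679231233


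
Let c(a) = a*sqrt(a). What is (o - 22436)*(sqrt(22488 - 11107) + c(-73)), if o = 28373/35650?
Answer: -799815027*sqrt(11381)/35650 + 58386496971*I*sqrt(73)/35650 ≈ -2.3934e+6 + 1.3993e+7*I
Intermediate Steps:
o = 28373/35650 (o = 28373*(1/35650) = 28373/35650 ≈ 0.79588)
c(a) = a**(3/2)
(o - 22436)*(sqrt(22488 - 11107) + c(-73)) = (28373/35650 - 22436)*(sqrt(22488 - 11107) + (-73)**(3/2)) = -799815027*(sqrt(11381) - 73*I*sqrt(73))/35650 = -799815027*sqrt(11381)/35650 + 58386496971*I*sqrt(73)/35650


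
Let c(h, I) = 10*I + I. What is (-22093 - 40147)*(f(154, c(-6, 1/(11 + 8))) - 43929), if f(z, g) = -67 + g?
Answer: 52027225120/19 ≈ 2.7383e+9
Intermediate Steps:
c(h, I) = 11*I
(-22093 - 40147)*(f(154, c(-6, 1/(11 + 8))) - 43929) = (-22093 - 40147)*((-67 + 11/(11 + 8)) - 43929) = -62240*((-67 + 11/19) - 43929) = -62240*(-1262/19 - 43929) = -62240*(-835913/19) = 52027225120/19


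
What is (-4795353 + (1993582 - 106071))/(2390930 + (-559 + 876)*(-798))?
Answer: -1453921/1068982 ≈ -1.3601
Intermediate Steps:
(-4795353 + (1993582 - 106071))/(2390930 + (-559 + 876)*(-798)) = (-4795353 + 1887511)/(2390930 + 317*(-798)) = -2907842/(2390930 - 252966) = -2907842/2137964 = -2907842*1/2137964 = -1453921/1068982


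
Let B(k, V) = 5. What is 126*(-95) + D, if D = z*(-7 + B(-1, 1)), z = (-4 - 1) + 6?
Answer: -11972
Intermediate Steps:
z = 1 (z = -5 + 6 = 1)
D = -2 (D = 1*(-7 + 5) = 1*(-2) = -2)
126*(-95) + D = 126*(-95) - 2 = -11970 - 2 = -11972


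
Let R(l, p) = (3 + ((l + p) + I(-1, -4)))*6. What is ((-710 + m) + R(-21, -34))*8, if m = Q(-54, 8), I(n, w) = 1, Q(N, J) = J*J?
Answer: -7616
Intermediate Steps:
Q(N, J) = J²
m = 64 (m = 8² = 64)
R(l, p) = 24 + 6*l + 6*p (R(l, p) = (3 + ((l + p) + 1))*6 = (3 + (1 + l + p))*6 = (4 + l + p)*6 = 24 + 6*l + 6*p)
((-710 + m) + R(-21, -34))*8 = ((-710 + 64) + (24 + 6*(-21) + 6*(-34)))*8 = (-646 + (24 - 126 - 204))*8 = (-646 - 306)*8 = -952*8 = -7616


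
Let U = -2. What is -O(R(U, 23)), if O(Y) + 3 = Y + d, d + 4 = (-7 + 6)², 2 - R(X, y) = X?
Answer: 2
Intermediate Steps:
R(X, y) = 2 - X
d = -3 (d = -4 + (-7 + 6)² = -4 + (-1)² = -4 + 1 = -3)
O(Y) = -6 + Y (O(Y) = -3 + (Y - 3) = -3 + (-3 + Y) = -6 + Y)
-O(R(U, 23)) = -(-6 + (2 - 1*(-2))) = -(-6 + (2 + 2)) = -(-6 + 4) = -1*(-2) = 2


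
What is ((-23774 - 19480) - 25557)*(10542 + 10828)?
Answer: -1470491070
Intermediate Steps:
((-23774 - 19480) - 25557)*(10542 + 10828) = (-43254 - 25557)*21370 = -68811*21370 = -1470491070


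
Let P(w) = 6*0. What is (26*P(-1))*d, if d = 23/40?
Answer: 0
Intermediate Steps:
d = 23/40 (d = 23*(1/40) = 23/40 ≈ 0.57500)
P(w) = 0
(26*P(-1))*d = (26*0)*(23/40) = 0*(23/40) = 0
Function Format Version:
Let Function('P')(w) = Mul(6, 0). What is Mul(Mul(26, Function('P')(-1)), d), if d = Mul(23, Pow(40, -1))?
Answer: 0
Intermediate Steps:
d = Rational(23, 40) (d = Mul(23, Rational(1, 40)) = Rational(23, 40) ≈ 0.57500)
Function('P')(w) = 0
Mul(Mul(26, Function('P')(-1)), d) = Mul(Mul(26, 0), Rational(23, 40)) = Mul(0, Rational(23, 40)) = 0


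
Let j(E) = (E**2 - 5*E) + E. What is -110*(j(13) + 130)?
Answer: -27170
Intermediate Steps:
j(E) = E**2 - 4*E
-110*(j(13) + 130) = -110*(13*(-4 + 13) + 130) = -110*(13*9 + 130) = -110*(117 + 130) = -110*247 = -27170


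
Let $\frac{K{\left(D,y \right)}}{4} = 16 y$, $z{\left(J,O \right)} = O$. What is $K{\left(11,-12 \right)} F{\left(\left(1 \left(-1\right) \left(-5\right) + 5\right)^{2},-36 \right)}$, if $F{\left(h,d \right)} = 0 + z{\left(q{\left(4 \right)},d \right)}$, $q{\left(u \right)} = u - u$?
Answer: $27648$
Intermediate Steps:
$q{\left(u \right)} = 0$
$K{\left(D,y \right)} = 64 y$ ($K{\left(D,y \right)} = 4 \cdot 16 y = 64 y$)
$F{\left(h,d \right)} = d$ ($F{\left(h,d \right)} = 0 + d = d$)
$K{\left(11,-12 \right)} F{\left(\left(1 \left(-1\right) \left(-5\right) + 5\right)^{2},-36 \right)} = 64 \left(-12\right) \left(-36\right) = \left(-768\right) \left(-36\right) = 27648$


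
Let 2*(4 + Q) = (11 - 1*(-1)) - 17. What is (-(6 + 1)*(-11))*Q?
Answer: -1001/2 ≈ -500.50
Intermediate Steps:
Q = -13/2 (Q = -4 + ((11 - 1*(-1)) - 17)/2 = -4 + ((11 + 1) - 17)/2 = -4 + (12 - 17)/2 = -4 + (½)*(-5) = -4 - 5/2 = -13/2 ≈ -6.5000)
(-(6 + 1)*(-11))*Q = (-(6 + 1)*(-11))*(-13/2) = (-1*7*(-11))*(-13/2) = -7*(-11)*(-13/2) = 77*(-13/2) = -1001/2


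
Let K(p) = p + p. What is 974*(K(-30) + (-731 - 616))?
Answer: -1370418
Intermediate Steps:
K(p) = 2*p
974*(K(-30) + (-731 - 616)) = 974*(2*(-30) + (-731 - 616)) = 974*(-60 - 1347) = 974*(-1407) = -1370418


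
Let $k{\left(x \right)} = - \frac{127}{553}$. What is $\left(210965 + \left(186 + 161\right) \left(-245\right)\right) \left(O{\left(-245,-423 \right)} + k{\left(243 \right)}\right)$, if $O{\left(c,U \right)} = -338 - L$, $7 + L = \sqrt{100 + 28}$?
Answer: $- \frac{23070261500}{553} - 1007600 \sqrt{2} \approx -4.3143 \cdot 10^{7}$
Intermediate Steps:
$k{\left(x \right)} = - \frac{127}{553}$ ($k{\left(x \right)} = \left(-127\right) \frac{1}{553} = - \frac{127}{553}$)
$L = -7 + 8 \sqrt{2}$ ($L = -7 + \sqrt{100 + 28} = -7 + \sqrt{128} = -7 + 8 \sqrt{2} \approx 4.3137$)
$O{\left(c,U \right)} = -331 - 8 \sqrt{2}$ ($O{\left(c,U \right)} = -338 - \left(-7 + 8 \sqrt{2}\right) = -338 + \left(7 - 8 \sqrt{2}\right) = -331 - 8 \sqrt{2}$)
$\left(210965 + \left(186 + 161\right) \left(-245\right)\right) \left(O{\left(-245,-423 \right)} + k{\left(243 \right)}\right) = \left(210965 + \left(186 + 161\right) \left(-245\right)\right) \left(\left(-331 - 8 \sqrt{2}\right) - \frac{127}{553}\right) = \left(210965 + 347 \left(-245\right)\right) \left(- \frac{183170}{553} - 8 \sqrt{2}\right) = \left(210965 - 85015\right) \left(- \frac{183170}{553} - 8 \sqrt{2}\right) = 125950 \left(- \frac{183170}{553} - 8 \sqrt{2}\right) = - \frac{23070261500}{553} - 1007600 \sqrt{2}$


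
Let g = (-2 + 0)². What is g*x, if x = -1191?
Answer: -4764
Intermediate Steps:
g = 4 (g = (-2)² = 4)
g*x = 4*(-1191) = -4764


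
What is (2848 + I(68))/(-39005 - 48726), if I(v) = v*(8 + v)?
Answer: -8016/87731 ≈ -0.091370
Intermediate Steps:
(2848 + I(68))/(-39005 - 48726) = (2848 + 68*(8 + 68))/(-39005 - 48726) = (2848 + 68*76)/(-87731) = (2848 + 5168)*(-1/87731) = 8016*(-1/87731) = -8016/87731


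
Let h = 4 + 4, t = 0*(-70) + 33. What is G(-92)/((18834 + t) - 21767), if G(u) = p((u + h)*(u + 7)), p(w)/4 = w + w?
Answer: -2856/145 ≈ -19.697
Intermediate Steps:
t = 33 (t = 0 + 33 = 33)
h = 8
p(w) = 8*w (p(w) = 4*(w + w) = 4*(2*w) = 8*w)
G(u) = 8*(7 + u)*(8 + u) (G(u) = 8*((u + 8)*(u + 7)) = 8*((8 + u)*(7 + u)) = 8*((7 + u)*(8 + u)) = 8*(7 + u)*(8 + u))
G(-92)/((18834 + t) - 21767) = (448 + 8*(-92)**2 + 120*(-92))/((18834 + 33) - 21767) = (448 + 8*8464 - 11040)/(18867 - 21767) = (448 + 67712 - 11040)/(-2900) = 57120*(-1/2900) = -2856/145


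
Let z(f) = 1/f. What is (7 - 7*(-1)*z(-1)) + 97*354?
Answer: 34338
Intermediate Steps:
(7 - 7*(-1)*z(-1)) + 97*354 = (7 - 7*(-1)/(-1)) + 97*354 = (7 - (-7)*(-1)) + 34338 = (7 - 1*7) + 34338 = (7 - 7) + 34338 = 0 + 34338 = 34338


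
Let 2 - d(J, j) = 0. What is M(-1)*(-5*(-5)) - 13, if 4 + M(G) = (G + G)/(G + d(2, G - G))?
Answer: -163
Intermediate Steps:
d(J, j) = 2 (d(J, j) = 2 - 1*0 = 2 + 0 = 2)
M(G) = -4 + 2*G/(2 + G) (M(G) = -4 + (G + G)/(G + 2) = -4 + (2*G)/(2 + G) = -4 + 2*G/(2 + G))
M(-1)*(-5*(-5)) - 13 = (2*(-4 - 1*(-1))/(2 - 1))*(-5*(-5)) - 13 = (2*(-4 + 1)/1)*25 - 13 = (2*1*(-3))*25 - 13 = -6*25 - 13 = -150 - 13 = -163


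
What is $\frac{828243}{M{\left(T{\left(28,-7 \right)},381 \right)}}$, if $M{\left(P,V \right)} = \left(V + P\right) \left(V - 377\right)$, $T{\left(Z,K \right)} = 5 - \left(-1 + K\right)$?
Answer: $\frac{828243}{1576} \approx 525.54$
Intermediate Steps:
$T{\left(Z,K \right)} = 6 - K$
$M{\left(P,V \right)} = \left(-377 + V\right) \left(P + V\right)$ ($M{\left(P,V \right)} = \left(P + V\right) \left(-377 + V\right) = \left(-377 + V\right) \left(P + V\right)$)
$\frac{828243}{M{\left(T{\left(28,-7 \right)},381 \right)}} = \frac{828243}{381^{2} - 377 \left(6 - -7\right) - 143637 + \left(6 - -7\right) 381} = \frac{828243}{145161 - 377 \left(6 + 7\right) - 143637 + \left(6 + 7\right) 381} = \frac{828243}{145161 - 4901 - 143637 + 13 \cdot 381} = \frac{828243}{145161 - 4901 - 143637 + 4953} = \frac{828243}{1576}$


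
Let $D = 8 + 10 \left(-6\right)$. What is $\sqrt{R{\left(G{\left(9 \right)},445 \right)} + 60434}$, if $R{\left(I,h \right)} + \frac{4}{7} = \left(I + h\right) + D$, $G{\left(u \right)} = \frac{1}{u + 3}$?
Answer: $\frac{\sqrt{107297967}}{42} \approx 246.63$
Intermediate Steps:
$G{\left(u \right)} = \frac{1}{3 + u}$
$D = -52$ ($D = 8 - 60 = -52$)
$R{\left(I,h \right)} = - \frac{368}{7} + I + h$ ($R{\left(I,h \right)} = - \frac{4}{7} - \left(52 - I - h\right) = - \frac{4}{7} + \left(-52 + I + h\right) = - \frac{368}{7} + I + h$)
$\sqrt{R{\left(G{\left(9 \right)},445 \right)} + 60434} = \sqrt{\left(- \frac{368}{7} + \frac{1}{3 + 9} + 445\right) + 60434} = \sqrt{\left(- \frac{368}{7} + \frac{1}{12} + 445\right) + 60434} = \sqrt{\frac{32971}{84} + 60434} = \sqrt{\frac{5109427}{84}} = \frac{\sqrt{107297967}}{42}$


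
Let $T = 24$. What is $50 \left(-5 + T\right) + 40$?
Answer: $990$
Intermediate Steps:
$50 \left(-5 + T\right) + 40 = 50 \left(-5 + 24\right) + 40 = 50 \cdot 19 + 40 = 950 + 40 = 990$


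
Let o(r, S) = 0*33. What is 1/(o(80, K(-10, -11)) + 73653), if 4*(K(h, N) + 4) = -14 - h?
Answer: 1/73653 ≈ 1.3577e-5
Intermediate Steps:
K(h, N) = -15/2 - h/4 (K(h, N) = -4 + (-14 - h)/4 = -4 + (-7/2 - h/4) = -15/2 - h/4)
o(r, S) = 0
1/(o(80, K(-10, -11)) + 73653) = 1/(0 + 73653) = 1/73653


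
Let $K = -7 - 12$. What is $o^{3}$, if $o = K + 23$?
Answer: $64$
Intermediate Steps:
$K = -19$ ($K = -7 - 12 = -19$)
$o = 4$ ($o = -19 + 23 = 4$)
$o^{3} = 4^{3} = 64$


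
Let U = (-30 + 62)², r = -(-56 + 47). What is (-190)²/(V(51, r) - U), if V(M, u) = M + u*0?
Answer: -36100/973 ≈ -37.102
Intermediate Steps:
r = 9 (r = -1*(-9) = 9)
V(M, u) = M (V(M, u) = M + 0 = M)
U = 1024 (U = 32² = 1024)
(-190)²/(V(51, r) - U) = (-190)²/(51 - 1*1024) = 36100/(51 - 1024) = 36100/(-973) = 36100*(-1/973) = -36100/973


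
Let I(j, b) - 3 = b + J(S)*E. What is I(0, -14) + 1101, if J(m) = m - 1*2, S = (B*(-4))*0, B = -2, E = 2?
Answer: 1086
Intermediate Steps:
S = 0 (S = -2*(-4)*0 = 8*0 = 0)
J(m) = -2 + m (J(m) = m - 2 = -2 + m)
I(j, b) = -1 + b (I(j, b) = 3 + (b + (-2 + 0)*2) = 3 + (b - 2*2) = 3 + (b - 4) = 3 + (-4 + b) = -1 + b)
I(0, -14) + 1101 = (-1 - 14) + 1101 = -15 + 1101 = 1086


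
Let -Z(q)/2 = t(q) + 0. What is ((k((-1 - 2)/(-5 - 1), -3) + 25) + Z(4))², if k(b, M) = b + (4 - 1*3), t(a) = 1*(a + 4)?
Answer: 441/4 ≈ 110.25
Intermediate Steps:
t(a) = 4 + a (t(a) = 1*(4 + a) = 4 + a)
k(b, M) = 1 + b (k(b, M) = b + (4 - 3) = b + 1 = 1 + b)
Z(q) = -8 - 2*q (Z(q) = -2*((4 + q) + 0) = -2*(4 + q) = -8 - 2*q)
((k((-1 - 2)/(-5 - 1), -3) + 25) + Z(4))² = (((1 + (-1 - 2)/(-5 - 1)) + 25) + (-8 - 2*4))² = (((1 - 3/(-6)) + 25) + (-8 - 8))² = (((1 - 3*(-⅙)) + 25) - 16)² = (((1 + ½) + 25) - 16)² = ((3/2 + 25) - 16)² = (53/2 - 16)² = (21/2)² = 441/4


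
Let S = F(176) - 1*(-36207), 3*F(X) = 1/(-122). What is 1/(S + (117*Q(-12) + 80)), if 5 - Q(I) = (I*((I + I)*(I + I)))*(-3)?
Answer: -366/874461841 ≈ -4.1854e-7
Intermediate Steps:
F(X) = -1/366 (F(X) = (⅓)/(-122) = (⅓)*(-1/122) = -1/366)
Q(I) = 5 + 12*I³ (Q(I) = 5 - I*((I + I)*(I + I))*(-3) = 5 - I*((2*I)*(2*I))*(-3) = 5 - I*(4*I²)*(-3) = 5 - 4*I³*(-3) = 5 - (-12)*I³ = 5 + 12*I³)
S = 13251761/366 (S = -1/366 - 1*(-36207) = -1/366 + 36207 = 13251761/366 ≈ 36207.)
1/(S + (117*Q(-12) + 80)) = 1/(13251761/366 + (117*(5 + 12*(-12)³) + 80)) = 1/(13251761/366 + (117*(5 + 12*(-1728)) + 80)) = 1/(13251761/366 + (117*(5 - 20736) + 80)) = 1/(13251761/366 + (117*(-20731) + 80)) = 1/(13251761/366 + (-2425527 + 80)) = 1/(13251761/366 - 2425447) = 1/(-874461841/366) = -366/874461841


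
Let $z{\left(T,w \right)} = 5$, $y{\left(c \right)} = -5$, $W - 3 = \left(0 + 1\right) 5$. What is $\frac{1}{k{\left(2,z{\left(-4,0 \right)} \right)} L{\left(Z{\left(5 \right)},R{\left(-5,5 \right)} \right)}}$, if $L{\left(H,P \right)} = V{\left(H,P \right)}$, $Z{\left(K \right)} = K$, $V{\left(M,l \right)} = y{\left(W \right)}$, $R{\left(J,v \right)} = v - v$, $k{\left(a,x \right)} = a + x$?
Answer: $- \frac{1}{35} \approx -0.028571$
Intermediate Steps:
$W = 8$ ($W = 3 + \left(0 + 1\right) 5 = 3 + 1 \cdot 5 = 3 + 5 = 8$)
$R{\left(J,v \right)} = 0$
$V{\left(M,l \right)} = -5$
$L{\left(H,P \right)} = -5$
$\frac{1}{k{\left(2,z{\left(-4,0 \right)} \right)} L{\left(Z{\left(5 \right)},R{\left(-5,5 \right)} \right)}} = \frac{1}{\left(2 + 5\right) \left(-5\right)} = \frac{1}{7 \left(-5\right)} = \frac{1}{-35} = - \frac{1}{35}$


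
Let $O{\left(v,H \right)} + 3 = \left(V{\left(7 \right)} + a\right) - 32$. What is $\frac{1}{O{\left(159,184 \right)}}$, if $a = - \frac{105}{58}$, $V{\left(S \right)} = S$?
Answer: $- \frac{58}{1729} \approx -0.033545$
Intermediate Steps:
$a = - \frac{105}{58}$ ($a = \left(-105\right) \frac{1}{58} = - \frac{105}{58} \approx -1.8103$)
$O{\left(v,H \right)} = - \frac{1729}{58}$ ($O{\left(v,H \right)} = -3 + \left(\left(7 - \frac{105}{58}\right) - 32\right) = -3 + \left(\frac{301}{58} - 32\right) = -3 - \frac{1555}{58} = - \frac{1729}{58}$)
$\frac{1}{O{\left(159,184 \right)}} = \frac{1}{- \frac{1729}{58}} = - \frac{58}{1729}$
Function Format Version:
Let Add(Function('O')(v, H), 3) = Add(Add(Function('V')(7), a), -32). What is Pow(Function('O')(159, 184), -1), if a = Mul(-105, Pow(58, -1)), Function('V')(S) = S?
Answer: Rational(-58, 1729) ≈ -0.033545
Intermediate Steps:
a = Rational(-105, 58) (a = Mul(-105, Rational(1, 58)) = Rational(-105, 58) ≈ -1.8103)
Function('O')(v, H) = Rational(-1729, 58) (Function('O')(v, H) = Add(-3, Add(Add(7, Rational(-105, 58)), -32)) = Add(-3, Add(Rational(301, 58), -32)) = Add(-3, Rational(-1555, 58)) = Rational(-1729, 58))
Pow(Function('O')(159, 184), -1) = Pow(Rational(-1729, 58), -1) = Rational(-58, 1729)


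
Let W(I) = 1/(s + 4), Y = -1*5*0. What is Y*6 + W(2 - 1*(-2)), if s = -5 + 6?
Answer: ⅕ ≈ 0.20000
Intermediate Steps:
s = 1
Y = 0 (Y = -5*0 = 0)
W(I) = ⅕ (W(I) = 1/(1 + 4) = 1/5 = ⅕)
Y*6 + W(2 - 1*(-2)) = 0*6 + ⅕ = 0 + ⅕ = ⅕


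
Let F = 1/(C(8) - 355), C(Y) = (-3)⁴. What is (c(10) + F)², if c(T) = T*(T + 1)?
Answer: 908359321/75076 ≈ 12099.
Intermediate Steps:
c(T) = T*(1 + T)
C(Y) = 81
F = -1/274 (F = 1/(81 - 355) = 1/(-274) = -1/274 ≈ -0.0036496)
(c(10) + F)² = (10*(1 + 10) - 1/274)² = (10*11 - 1/274)² = (110 - 1/274)² = (30139/274)² = 908359321/75076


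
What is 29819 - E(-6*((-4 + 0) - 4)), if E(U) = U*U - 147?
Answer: 27662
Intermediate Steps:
E(U) = -147 + U² (E(U) = U² - 147 = -147 + U²)
29819 - E(-6*((-4 + 0) - 4)) = 29819 - (-147 + (-6*((-4 + 0) - 4))²) = 29819 - (-147 + (-6*(-4 - 4))²) = 29819 - (-147 + (-6*(-8))²) = 29819 - (-147 + 48²) = 29819 - (-147 + 2304) = 29819 - 1*2157 = 29819 - 2157 = 27662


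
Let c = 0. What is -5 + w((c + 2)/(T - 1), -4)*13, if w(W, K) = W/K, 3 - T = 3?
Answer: 3/2 ≈ 1.5000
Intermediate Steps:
T = 0 (T = 3 - 1*3 = 3 - 3 = 0)
-5 + w((c + 2)/(T - 1), -4)*13 = -5 + (((0 + 2)/(0 - 1))/(-4))*13 = -5 + ((2/(-1))*(-¼))*13 = -5 + ((2*(-1))*(-¼))*13 = -5 - 2*(-¼)*13 = -5 + (½)*13 = -5 + 13/2 = 3/2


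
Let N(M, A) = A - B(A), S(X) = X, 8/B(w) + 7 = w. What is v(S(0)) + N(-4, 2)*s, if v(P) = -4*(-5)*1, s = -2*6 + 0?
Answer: -116/5 ≈ -23.200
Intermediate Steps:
B(w) = 8/(-7 + w)
s = -12 (s = -12 + 0 = -12)
N(M, A) = A - 8/(-7 + A)
v(P) = 20 (v(P) = 20*1 = 20)
v(S(0)) + N(-4, 2)*s = 20 + ((-8 + 2*(-7 + 2))/(-7 + 2))*(-12) = 20 + ((-8 + 2*(-5))/(-5))*(-12) = 20 - (-8 - 10)/5*(-12) = 20 - ⅕*(-18)*(-12) = 20 + (18/5)*(-12) = 20 - 216/5 = -116/5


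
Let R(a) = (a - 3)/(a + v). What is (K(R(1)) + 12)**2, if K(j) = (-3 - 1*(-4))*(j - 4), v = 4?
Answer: 1444/25 ≈ 57.760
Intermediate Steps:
R(a) = (-3 + a)/(4 + a) (R(a) = (a - 3)/(a + 4) = (-3 + a)/(4 + a))
K(j) = -4 + j (K(j) = (-3 + 4)*(-4 + j) = 1*(-4 + j) = -4 + j)
(K(R(1)) + 12)**2 = ((-4 + (-3 + 1)/(4 + 1)) + 12)**2 = ((-4 - 2/5) + 12)**2 = (-22/5 + 12)**2 = (38/5)**2 = 1444/25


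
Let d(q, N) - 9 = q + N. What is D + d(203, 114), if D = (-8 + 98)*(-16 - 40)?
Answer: -4714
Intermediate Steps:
D = -5040 (D = 90*(-56) = -5040)
d(q, N) = 9 + N + q (d(q, N) = 9 + (q + N) = 9 + (N + q) = 9 + N + q)
D + d(203, 114) = -5040 + (9 + 114 + 203) = -5040 + 326 = -4714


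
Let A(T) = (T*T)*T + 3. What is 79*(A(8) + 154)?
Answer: 52851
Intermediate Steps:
A(T) = 3 + T³ (A(T) = T²*T + 3 = T³ + 3 = 3 + T³)
79*(A(8) + 154) = 79*((3 + 8³) + 154) = 79*((3 + 512) + 154) = 79*(515 + 154) = 79*669 = 52851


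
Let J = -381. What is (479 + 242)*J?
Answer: -274701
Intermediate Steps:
(479 + 242)*J = (479 + 242)*(-381) = 721*(-381) = -274701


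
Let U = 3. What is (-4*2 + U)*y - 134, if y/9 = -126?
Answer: 5536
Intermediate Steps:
y = -1134 (y = 9*(-126) = -1134)
(-4*2 + U)*y - 134 = (-4*2 + 3)*(-1134) - 134 = (-8 + 3)*(-1134) - 134 = -5*(-1134) - 134 = 5670 - 134 = 5536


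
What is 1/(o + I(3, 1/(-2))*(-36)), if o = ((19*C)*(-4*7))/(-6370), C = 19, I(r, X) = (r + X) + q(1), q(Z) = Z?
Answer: -455/56608 ≈ -0.0080377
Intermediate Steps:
I(r, X) = 1 + X + r (I(r, X) = (r + X) + 1 = (X + r) + 1 = 1 + X + r)
o = 722/455 (o = ((19*19)*(-4*7))/(-6370) = (361*(-28))*(-1/6370) = -10108*(-1/6370) = 722/455 ≈ 1.5868)
1/(o + I(3, 1/(-2))*(-36)) = 1/(722/455 + (1 + 1/(-2) + 3)*(-36)) = 1/(722/455 + (1 - ½ + 3)*(-36)) = 1/(722/455 + (7/2)*(-36)) = 1/(722/455 - 126) = 1/(-56608/455) = -455/56608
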